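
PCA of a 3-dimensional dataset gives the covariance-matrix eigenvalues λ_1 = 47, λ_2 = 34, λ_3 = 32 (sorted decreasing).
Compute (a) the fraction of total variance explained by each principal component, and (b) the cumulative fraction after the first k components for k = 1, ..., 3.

Step 1 — total variance = trace(Sigma) = Σ λ_i = 47 + 34 + 32 = 113.

Step 2 — fraction explained by component i = λ_i / Σ λ:
  PC1: 47/113 = 0.4159
  PC2: 34/113 = 0.3009
  PC3: 32/113 = 0.2832

Step 3 — cumulative fraction after k components = (λ_1 + ... + λ_k) / Σ λ:
  k = 1: 47/113 = 0.4159
  k = 2: (47 + 34)/113 = 81/113 = 0.7168
  k = 3: (47 + 34 + 32)/113 = 113/113 = 1

Summary (fraction, with percent):

explained: PC1 0.4159 (41.59%), PC2 0.3009 (30.09%), PC3 0.2832 (28.32%);  cumulative: 0.4159, 0.7168, 1


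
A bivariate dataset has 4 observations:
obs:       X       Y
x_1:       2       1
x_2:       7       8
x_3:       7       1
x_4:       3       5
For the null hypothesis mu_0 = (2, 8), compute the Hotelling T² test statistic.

Step 1 — sample mean vector:
  mean(X) = (2 + 7 + 7 + 3) / 4 = 19/4 = 4.75
  mean(Y) = (1 + 8 + 1 + 5) / 4 = 15/4 = 3.75
  x̄ = (4.75, 3.75),  deviation x̄ - mu_0 = (4.75, 3.75) - (2, 8) = (2.75, -4.25).

Step 2 — sample covariance matrix, S[i,j] = (1/(n-1)) · Σ_k (x_{k,i} - mean_i) · (x_{k,j} - mean_j), divisor n-1 = 3:
  S[X,X] = ((-2.75)·(-2.75) + (2.25)·(2.25) + (2.25)·(2.25) + (-1.75)·(-1.75)) / 3 = 20.75/3 = 6.9167
  S[X,Y] = ((-2.75)·(-2.75) + (2.25)·(4.25) + (2.25)·(-2.75) + (-1.75)·(1.25)) / 3 = 8.75/3 = 2.9167
  S[Y,Y] = ((-2.75)·(-2.75) + (4.25)·(4.25) + (-2.75)·(-2.75) + (1.25)·(1.25)) / 3 = 34.75/3 = 11.5833
  S = [[6.9167, 2.9167],
 [2.9167, 11.5833]].

Step 3 — invert S. det(S) = 6.9167·11.5833 - (2.9167)² = 71.6111.
  S^{-1} = (1/det) · [[d, -b], [-b, a]] = [[0.1618, -0.0407],
 [-0.0407, 0.0966]].

Step 4 — quadratic form (x̄ - mu_0)^T · S^{-1} · (x̄ - mu_0):
  S^{-1} · (x̄ - mu_0) = (0.6179, -0.5225),
  (x̄ - mu_0)^T · [...] = (2.75)·(0.6179) + (-4.25)·(-0.5225) = 3.9199.

Step 5 — scale by n: T² = 4 · 3.9199 = 15.6796.

T² ≈ 15.6796


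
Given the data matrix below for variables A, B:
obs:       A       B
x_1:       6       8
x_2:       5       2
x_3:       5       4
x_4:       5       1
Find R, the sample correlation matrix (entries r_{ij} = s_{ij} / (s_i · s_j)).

Step 1 — column means:
  mean(A) = (6 + 5 + 5 + 5) / 4 = 21/4 = 5.25
  mean(B) = (8 + 2 + 4 + 1) / 4 = 15/4 = 3.75

Step 2 — sample variances and covariances s[i,j] = (1/(n-1)) · Σ_k (x_{k,i} - mean_i) · (x_{k,j} - mean_j), with n-1 = 3:
  s[A,A] = ((0.75)·(0.75) + (-0.25)·(-0.25) + (-0.25)·(-0.25) + (-0.25)·(-0.25)) / 3 = 0.75/3 = 0.25
  s[A,B] = ((0.75)·(4.25) + (-0.25)·(-1.75) + (-0.25)·(0.25) + (-0.25)·(-2.75)) / 3 = 4.25/3 = 1.4167
  s[B,B] = ((4.25)·(4.25) + (-1.75)·(-1.75) + (0.25)·(0.25) + (-2.75)·(-2.75)) / 3 = 28.75/3 = 9.5833
  Sample standard deviations s_i = √(s[i,i]):
  s(A) = √(0.25) = 0.5
  s(B) = √(9.5833) = 3.0957

Step 3 — r_{ij} = s_{ij} / (s_i · s_j):
  r[A,A] = 1 (diagonal).
  r[A,B] = 1.4167 / (0.5 · 3.0957) = 1.4167 / 1.5478 = 0.9152
  r[B,B] = 1 (diagonal).

R is symmetric with unit diagonal. Assembling:

R = [[1, 0.9152],
 [0.9152, 1]]


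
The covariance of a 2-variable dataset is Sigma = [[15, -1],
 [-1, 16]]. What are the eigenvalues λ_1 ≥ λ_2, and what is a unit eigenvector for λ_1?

Step 1 — characteristic polynomial of 2×2 Sigma:
  det(Sigma - λI) = λ² - trace · λ + det = 0.
  trace = 15 + 16 = 31, det = 15·16 - (-1)² = 239.
Step 2 — discriminant:
  Δ = trace² - 4·det = 961 - 956 = 5.
Step 3 — eigenvalues:
  λ = (trace ± √Δ)/2 = (31 ± 2.2361)/2,
  λ_1 = 16.618,  λ_2 = 14.382.

Step 4 — unit eigenvector for λ_1: solve (Sigma - λ_1 I)v = 0. First row:
  (15 - 16.618)·v_x + (-1)·v_y = 0, i.e. (-1.618)·v_x + (-1)·v_y = 0,
  so v ∝ (b, λ_1 - a) = (-1, 1.618); multiply by -1 so the first entry is positive: u = (1, -1.618).
  ||u|| = √((1)² + (-1.618)²) = √(3.618) ≈ 1.9021,
  v_1 = u/||u|| ≈ (0.5257, -0.8507) (||v_1|| = 1).

λ_1 = 16.618,  λ_2 = 14.382;  v_1 ≈ (0.5257, -0.8507)


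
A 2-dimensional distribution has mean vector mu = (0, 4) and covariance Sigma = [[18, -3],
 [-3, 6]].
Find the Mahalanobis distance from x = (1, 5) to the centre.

Step 1 — centre the observation: (x - mu) = (1, 1).

Step 2 — invert Sigma. det(Sigma) = 18·6 - (-3)² = 99.
  Sigma^{-1} = (1/det) · [[d, -b], [-b, a]] = [[0.0606, 0.0303],
 [0.0303, 0.1818]].

Step 3 — form the quadratic (x - mu)^T · Sigma^{-1} · (x - mu):
  Sigma^{-1} · (x - mu) = (0.0909, 0.2121).
  (x - mu)^T · [Sigma^{-1} · (x - mu)] = (1)·(0.0909) + (1)·(0.2121) = 0.303.

Step 4 — take square root: d = √(0.303) ≈ 0.5505.

d(x, mu) = √(0.303) ≈ 0.5505


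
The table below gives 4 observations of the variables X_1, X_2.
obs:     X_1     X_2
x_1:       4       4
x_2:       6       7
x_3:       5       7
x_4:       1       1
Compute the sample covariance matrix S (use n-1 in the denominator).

Step 1 — column means:
  mean(X_1) = (4 + 6 + 5 + 1) / 4 = 16/4 = 4
  mean(X_2) = (4 + 7 + 7 + 1) / 4 = 19/4 = 4.75

Step 2 — sample covariance S[i,j] = (1/(n-1)) · Σ_k (x_{k,i} - mean_i) · (x_{k,j} - mean_j), with n-1 = 3.
  S[X_1,X_1] = ((0)·(0) + (2)·(2) + (1)·(1) + (-3)·(-3)) / 3 = 14/3 = 4.6667
  S[X_1,X_2] = ((0)·(-0.75) + (2)·(2.25) + (1)·(2.25) + (-3)·(-3.75)) / 3 = 18/3 = 6
  S[X_2,X_2] = ((-0.75)·(-0.75) + (2.25)·(2.25) + (2.25)·(2.25) + (-3.75)·(-3.75)) / 3 = 24.75/3 = 8.25

S is symmetric (S[j,i] = S[i,j]). Assembling:

S = [[4.6667, 6],
 [6, 8.25]]


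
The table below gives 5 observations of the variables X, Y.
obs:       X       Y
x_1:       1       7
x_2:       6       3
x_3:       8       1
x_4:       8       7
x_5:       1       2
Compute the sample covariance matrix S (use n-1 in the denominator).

Step 1 — column means:
  mean(X) = (1 + 6 + 8 + 8 + 1) / 5 = 24/5 = 4.8
  mean(Y) = (7 + 3 + 1 + 7 + 2) / 5 = 20/5 = 4

Step 2 — sample covariance S[i,j] = (1/(n-1)) · Σ_k (x_{k,i} - mean_i) · (x_{k,j} - mean_j), with n-1 = 4.
  S[X,X] = ((-3.8)·(-3.8) + (1.2)·(1.2) + (3.2)·(3.2) + (3.2)·(3.2) + (-3.8)·(-3.8)) / 4 = 50.8/4 = 12.7
  S[X,Y] = ((-3.8)·(3) + (1.2)·(-1) + (3.2)·(-3) + (3.2)·(3) + (-3.8)·(-2)) / 4 = -5/4 = -1.25
  S[Y,Y] = ((3)·(3) + (-1)·(-1) + (-3)·(-3) + (3)·(3) + (-2)·(-2)) / 4 = 32/4 = 8

S is symmetric (S[j,i] = S[i,j]). Assembling:

S = [[12.7, -1.25],
 [-1.25, 8]]


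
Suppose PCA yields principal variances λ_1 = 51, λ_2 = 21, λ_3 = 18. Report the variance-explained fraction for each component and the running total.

Step 1 — total variance = trace(Sigma) = Σ λ_i = 51 + 21 + 18 = 90.

Step 2 — fraction explained by component i = λ_i / Σ λ:
  PC1: 51/90 = 0.5667
  PC2: 21/90 = 0.2333
  PC3: 18/90 = 0.2

Step 3 — cumulative fraction after k components = (λ_1 + ... + λ_k) / Σ λ:
  k = 1: 51/90 = 0.5667
  k = 2: (51 + 21)/90 = 72/90 = 0.8
  k = 3: (51 + 21 + 18)/90 = 90/90 = 1

Summary (fraction, with percent):

explained: PC1 0.5667 (56.67%), PC2 0.2333 (23.33%), PC3 0.2 (20%);  cumulative: 0.5667, 0.8, 1


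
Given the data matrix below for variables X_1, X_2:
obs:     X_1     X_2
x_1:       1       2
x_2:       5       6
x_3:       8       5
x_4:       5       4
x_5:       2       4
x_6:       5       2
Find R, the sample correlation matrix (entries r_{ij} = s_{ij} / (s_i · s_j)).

Step 1 — column means:
  mean(X_1) = (1 + 5 + 8 + 5 + 2 + 5) / 6 = 26/6 = 4.3333
  mean(X_2) = (2 + 6 + 5 + 4 + 4 + 2) / 6 = 23/6 = 3.8333

Step 2 — sample variances and covariances s[i,j] = (1/(n-1)) · Σ_k (x_{k,i} - mean_i) · (x_{k,j} - mean_j), with n-1 = 5:
  s[X_1,X_1] = ((-3.3333)·(-3.3333) + (0.6667)·(0.6667) + (3.6667)·(3.6667) + (0.6667)·(0.6667) + (-2.3333)·(-2.3333) + (0.6667)·(0.6667)) / 5 = 31.3333/5 = 6.2667
  s[X_1,X_2] = ((-3.3333)·(-1.8333) + (0.6667)·(2.1667) + (3.6667)·(1.1667) + (0.6667)·(0.1667) + (-2.3333)·(0.1667) + (0.6667)·(-1.8333)) / 5 = 10.3333/5 = 2.0667
  s[X_2,X_2] = ((-1.8333)·(-1.8333) + (2.1667)·(2.1667) + (1.1667)·(1.1667) + (0.1667)·(0.1667) + (0.1667)·(0.1667) + (-1.8333)·(-1.8333)) / 5 = 12.8333/5 = 2.5667
  Sample standard deviations s_i = √(s[i,i]):
  s(X_1) = √(6.2667) = 2.5033
  s(X_2) = √(2.5667) = 1.6021

Step 3 — r_{ij} = s_{ij} / (s_i · s_j):
  r[X_1,X_1] = 1 (diagonal).
  r[X_1,X_2] = 2.0667 / (2.5033 · 1.6021) = 2.0667 / 4.0105 = 0.5153
  r[X_2,X_2] = 1 (diagonal).

R is symmetric with unit diagonal. Assembling:

R = [[1, 0.5153],
 [0.5153, 1]]


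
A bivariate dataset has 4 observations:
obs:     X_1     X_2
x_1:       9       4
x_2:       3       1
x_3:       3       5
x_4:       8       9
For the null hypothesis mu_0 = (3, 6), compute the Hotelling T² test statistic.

Step 1 — sample mean vector:
  mean(X_1) = (9 + 3 + 3 + 8) / 4 = 23/4 = 5.75
  mean(X_2) = (4 + 1 + 5 + 9) / 4 = 19/4 = 4.75
  x̄ = (5.75, 4.75),  deviation x̄ - mu_0 = (5.75, 4.75) - (3, 6) = (2.75, -1.25).

Step 2 — sample covariance matrix, S[i,j] = (1/(n-1)) · Σ_k (x_{k,i} - mean_i) · (x_{k,j} - mean_j), divisor n-1 = 3:
  S[X_1,X_1] = ((3.25)·(3.25) + (-2.75)·(-2.75) + (-2.75)·(-2.75) + (2.25)·(2.25)) / 3 = 30.75/3 = 10.25
  S[X_1,X_2] = ((3.25)·(-0.75) + (-2.75)·(-3.75) + (-2.75)·(0.25) + (2.25)·(4.25)) / 3 = 16.75/3 = 5.5833
  S[X_2,X_2] = ((-0.75)·(-0.75) + (-3.75)·(-3.75) + (0.25)·(0.25) + (4.25)·(4.25)) / 3 = 32.75/3 = 10.9167
  S = [[10.25, 5.5833],
 [5.5833, 10.9167]].

Step 3 — invert S. det(S) = 10.25·10.9167 - (5.5833)² = 80.7222.
  S^{-1} = (1/det) · [[d, -b], [-b, a]] = [[0.1352, -0.0692],
 [-0.0692, 0.127]].

Step 4 — quadratic form (x̄ - mu_0)^T · S^{-1} · (x̄ - mu_0):
  S^{-1} · (x̄ - mu_0) = (0.4584, -0.3489),
  (x̄ - mu_0)^T · [...] = (2.75)·(0.4584) + (-1.25)·(-0.3489) = 1.6967.

Step 5 — scale by n: T² = 4 · 1.6967 = 6.7866.

T² ≈ 6.7866


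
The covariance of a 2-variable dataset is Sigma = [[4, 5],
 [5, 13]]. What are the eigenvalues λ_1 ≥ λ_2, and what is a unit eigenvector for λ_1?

Step 1 — characteristic polynomial of 2×2 Sigma:
  det(Sigma - λI) = λ² - trace · λ + det = 0.
  trace = 4 + 13 = 17, det = 4·13 - (5)² = 27.
Step 2 — discriminant:
  Δ = trace² - 4·det = 289 - 108 = 181.
Step 3 — eigenvalues:
  λ = (trace ± √Δ)/2 = (17 ± 13.4536)/2,
  λ_1 = 15.2268,  λ_2 = 1.7732.

Step 4 — unit eigenvector for λ_1: solve (Sigma - λ_1 I)v = 0. First row:
  (4 - 15.2268)·v_x + (5)·v_y = 0, i.e. (-11.2268)·v_x + (5)·v_y = 0,
  so v ∝ (b, λ_1 - a) = (5, 11.2268) = u.
  ||u|| = √((5)² + (11.2268)²) = √(151.0413) ≈ 12.2899,
  v_1 = u/||u|| ≈ (0.4068, 0.9135) (||v_1|| = 1).

λ_1 = 15.2268,  λ_2 = 1.7732;  v_1 ≈ (0.4068, 0.9135)


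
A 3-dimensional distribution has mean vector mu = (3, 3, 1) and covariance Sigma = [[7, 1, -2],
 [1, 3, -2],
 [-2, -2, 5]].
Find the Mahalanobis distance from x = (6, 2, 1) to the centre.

Step 1 — centre the observation: (x - mu) = (3, -1, 0).

Step 2 — invert Sigma (cofactor / det for 3×3, or solve directly):
  Sigma^{-1} = [[0.1618, -0.0147, 0.0588],
 [-0.0147, 0.4559, 0.1765],
 [0.0588, 0.1765, 0.2941]].

Step 3 — form the quadratic (x - mu)^T · Sigma^{-1} · (x - mu):
  Sigma^{-1} · (x - mu) = (0.5, -0.5, 0).
  (x - mu)^T · [Sigma^{-1} · (x - mu)] = (3)·(0.5) + (-1)·(-0.5) + (0)·(0) = 2.

Step 4 — take square root: d = √(2) ≈ 1.4142.

d(x, mu) = √(2) ≈ 1.4142


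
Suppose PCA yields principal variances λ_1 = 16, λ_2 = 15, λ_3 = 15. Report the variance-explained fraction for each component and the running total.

Step 1 — total variance = trace(Sigma) = Σ λ_i = 16 + 15 + 15 = 46.

Step 2 — fraction explained by component i = λ_i / Σ λ:
  PC1: 16/46 = 0.3478
  PC2: 15/46 = 0.3261
  PC3: 15/46 = 0.3261

Step 3 — cumulative fraction after k components = (λ_1 + ... + λ_k) / Σ λ:
  k = 1: 16/46 = 0.3478
  k = 2: (16 + 15)/46 = 31/46 = 0.6739
  k = 3: (16 + 15 + 15)/46 = 46/46 = 1

Summary (fraction, with percent):

explained: PC1 0.3478 (34.78%), PC2 0.3261 (32.61%), PC3 0.3261 (32.61%);  cumulative: 0.3478, 0.6739, 1


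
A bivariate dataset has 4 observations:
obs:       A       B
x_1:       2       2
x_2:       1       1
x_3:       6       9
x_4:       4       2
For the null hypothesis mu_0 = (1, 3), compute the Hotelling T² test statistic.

Step 1 — sample mean vector:
  mean(A) = (2 + 1 + 6 + 4) / 4 = 13/4 = 3.25
  mean(B) = (2 + 1 + 9 + 2) / 4 = 14/4 = 3.5
  x̄ = (3.25, 3.5),  deviation x̄ - mu_0 = (3.25, 3.5) - (1, 3) = (2.25, 0.5).

Step 2 — sample covariance matrix, S[i,j] = (1/(n-1)) · Σ_k (x_{k,i} - mean_i) · (x_{k,j} - mean_j), divisor n-1 = 3:
  S[A,A] = ((-1.25)·(-1.25) + (-2.25)·(-2.25) + (2.75)·(2.75) + (0.75)·(0.75)) / 3 = 14.75/3 = 4.9167
  S[A,B] = ((-1.25)·(-1.5) + (-2.25)·(-2.5) + (2.75)·(5.5) + (0.75)·(-1.5)) / 3 = 21.5/3 = 7.1667
  S[B,B] = ((-1.5)·(-1.5) + (-2.5)·(-2.5) + (5.5)·(5.5) + (-1.5)·(-1.5)) / 3 = 41/3 = 13.6667
  S = [[4.9167, 7.1667],
 [7.1667, 13.6667]].

Step 3 — invert S. det(S) = 4.9167·13.6667 - (7.1667)² = 15.8333.
  S^{-1} = (1/det) · [[d, -b], [-b, a]] = [[0.8632, -0.4526],
 [-0.4526, 0.3105]].

Step 4 — quadratic form (x̄ - mu_0)^T · S^{-1} · (x̄ - mu_0):
  S^{-1} · (x̄ - mu_0) = (1.7158, -0.8632),
  (x̄ - mu_0)^T · [...] = (2.25)·(1.7158) + (0.5)·(-0.8632) = 3.4289.

Step 5 — scale by n: T² = 4 · 3.4289 = 13.7158.

T² ≈ 13.7158


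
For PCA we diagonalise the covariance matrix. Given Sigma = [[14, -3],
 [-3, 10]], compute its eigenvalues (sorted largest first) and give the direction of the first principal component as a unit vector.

Step 1 — characteristic polynomial of 2×2 Sigma:
  det(Sigma - λI) = λ² - trace · λ + det = 0.
  trace = 14 + 10 = 24, det = 14·10 - (-3)² = 131.
Step 2 — discriminant:
  Δ = trace² - 4·det = 576 - 524 = 52.
Step 3 — eigenvalues:
  λ = (trace ± √Δ)/2 = (24 ± 7.2111)/2,
  λ_1 = 15.6056,  λ_2 = 8.3944.

Step 4 — unit eigenvector for λ_1: solve (Sigma - λ_1 I)v = 0. First row:
  (14 - 15.6056)·v_x + (-3)·v_y = 0, i.e. (-1.6056)·v_x + (-3)·v_y = 0,
  so v ∝ (b, λ_1 - a) = (-3, 1.6056); multiply by -1 so the first entry is positive: u = (3, -1.6056).
  ||u|| = √((3)² + (-1.6056)²) = √(11.5778) ≈ 3.4026,
  v_1 = u/||u|| ≈ (0.8817, -0.4719) (||v_1|| = 1).

λ_1 = 15.6056,  λ_2 = 8.3944;  v_1 ≈ (0.8817, -0.4719)


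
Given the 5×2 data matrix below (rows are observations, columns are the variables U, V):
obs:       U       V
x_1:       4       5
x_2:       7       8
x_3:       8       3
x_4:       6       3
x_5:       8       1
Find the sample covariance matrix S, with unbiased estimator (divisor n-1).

Step 1 — column means:
  mean(U) = (4 + 7 + 8 + 6 + 8) / 5 = 33/5 = 6.6
  mean(V) = (5 + 8 + 3 + 3 + 1) / 5 = 20/5 = 4

Step 2 — sample covariance S[i,j] = (1/(n-1)) · Σ_k (x_{k,i} - mean_i) · (x_{k,j} - mean_j), with n-1 = 4.
  S[U,U] = ((-2.6)·(-2.6) + (0.4)·(0.4) + (1.4)·(1.4) + (-0.6)·(-0.6) + (1.4)·(1.4)) / 4 = 11.2/4 = 2.8
  S[U,V] = ((-2.6)·(1) + (0.4)·(4) + (1.4)·(-1) + (-0.6)·(-1) + (1.4)·(-3)) / 4 = -6/4 = -1.5
  S[V,V] = ((1)·(1) + (4)·(4) + (-1)·(-1) + (-1)·(-1) + (-3)·(-3)) / 4 = 28/4 = 7

S is symmetric (S[j,i] = S[i,j]). Assembling:

S = [[2.8, -1.5],
 [-1.5, 7]]


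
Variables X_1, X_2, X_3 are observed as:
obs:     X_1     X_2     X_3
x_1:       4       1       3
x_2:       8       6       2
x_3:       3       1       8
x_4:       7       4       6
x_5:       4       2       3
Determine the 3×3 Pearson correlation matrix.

Step 1 — column means:
  mean(X_1) = (4 + 8 + 3 + 7 + 4) / 5 = 26/5 = 5.2
  mean(X_2) = (1 + 6 + 1 + 4 + 2) / 5 = 14/5 = 2.8
  mean(X_3) = (3 + 2 + 8 + 6 + 3) / 5 = 22/5 = 4.4

Step 2 — sample variances and covariances s[i,j] = (1/(n-1)) · Σ_k (x_{k,i} - mean_i) · (x_{k,j} - mean_j), with n-1 = 4:
  s[X_1,X_1] = ((-1.2)·(-1.2) + (2.8)·(2.8) + (-2.2)·(-2.2) + (1.8)·(1.8) + (-1.2)·(-1.2)) / 4 = 18.8/4 = 4.7
  s[X_1,X_2] = ((-1.2)·(-1.8) + (2.8)·(3.2) + (-2.2)·(-1.8) + (1.8)·(1.2) + (-1.2)·(-0.8)) / 4 = 18.2/4 = 4.55
  s[X_1,X_3] = ((-1.2)·(-1.4) + (2.8)·(-2.4) + (-2.2)·(3.6) + (1.8)·(1.6) + (-1.2)·(-1.4)) / 4 = -8.4/4 = -2.1
  s[X_2,X_2] = ((-1.8)·(-1.8) + (3.2)·(3.2) + (-1.8)·(-1.8) + (1.2)·(1.2) + (-0.8)·(-0.8)) / 4 = 18.8/4 = 4.7
  s[X_2,X_3] = ((-1.8)·(-1.4) + (3.2)·(-2.4) + (-1.8)·(3.6) + (1.2)·(1.6) + (-0.8)·(-1.4)) / 4 = -8.6/4 = -2.15
  s[X_3,X_3] = ((-1.4)·(-1.4) + (-2.4)·(-2.4) + (3.6)·(3.6) + (1.6)·(1.6) + (-1.4)·(-1.4)) / 4 = 25.2/4 = 6.3
  Sample standard deviations s_i = √(s[i,i]):
  s(X_1) = √(4.7) = 2.1679
  s(X_2) = √(4.7) = 2.1679
  s(X_3) = √(6.3) = 2.51

Step 3 — r_{ij} = s_{ij} / (s_i · s_j):
  r[X_1,X_1] = 1 (diagonal).
  r[X_1,X_2] = 4.55 / (2.1679 · 2.1679) = 4.55 / 4.7 = 0.9681
  r[X_1,X_3] = -2.1 / (2.1679 · 2.51) = -2.1 / 5.4415 = -0.3859
  r[X_2,X_2] = 1 (diagonal).
  r[X_2,X_3] = -2.15 / (2.1679 · 2.51) = -2.15 / 5.4415 = -0.3951
  r[X_3,X_3] = 1 (diagonal).

R is symmetric with unit diagonal. Assembling:

R = [[1, 0.9681, -0.3859],
 [0.9681, 1, -0.3951],
 [-0.3859, -0.3951, 1]]


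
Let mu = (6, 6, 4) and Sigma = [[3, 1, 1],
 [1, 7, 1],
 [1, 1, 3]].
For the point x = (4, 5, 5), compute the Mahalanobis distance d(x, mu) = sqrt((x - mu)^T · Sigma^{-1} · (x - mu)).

Step 1 — centre the observation: (x - mu) = (-2, -1, 1).

Step 2 — invert Sigma (cofactor / det for 3×3, or solve directly):
  Sigma^{-1} = [[0.3846, -0.0385, -0.1154],
 [-0.0385, 0.1538, -0.0385],
 [-0.1154, -0.0385, 0.3846]].

Step 3 — form the quadratic (x - mu)^T · Sigma^{-1} · (x - mu):
  Sigma^{-1} · (x - mu) = (-0.8462, -0.1154, 0.6538).
  (x - mu)^T · [Sigma^{-1} · (x - mu)] = (-2)·(-0.8462) + (-1)·(-0.1154) + (1)·(0.6538) = 2.4615.

Step 4 — take square root: d = √(2.4615) ≈ 1.5689.

d(x, mu) = √(2.4615) ≈ 1.5689


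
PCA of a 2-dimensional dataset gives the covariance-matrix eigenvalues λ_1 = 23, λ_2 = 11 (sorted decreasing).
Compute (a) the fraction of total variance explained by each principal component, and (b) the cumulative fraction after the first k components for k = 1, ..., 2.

Step 1 — total variance = trace(Sigma) = Σ λ_i = 23 + 11 = 34.

Step 2 — fraction explained by component i = λ_i / Σ λ:
  PC1: 23/34 = 0.6765
  PC2: 11/34 = 0.3235

Step 3 — cumulative fraction after k components = (λ_1 + ... + λ_k) / Σ λ:
  k = 1: 23/34 = 0.6765
  k = 2: (23 + 11)/34 = 34/34 = 1

Summary (fraction, with percent):

explained: PC1 0.6765 (67.65%), PC2 0.3235 (32.35%);  cumulative: 0.6765, 1


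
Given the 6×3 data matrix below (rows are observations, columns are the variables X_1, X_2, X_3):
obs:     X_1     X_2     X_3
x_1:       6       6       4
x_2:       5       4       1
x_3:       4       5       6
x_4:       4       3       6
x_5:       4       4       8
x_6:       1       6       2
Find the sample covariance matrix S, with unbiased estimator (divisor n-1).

Step 1 — column means:
  mean(X_1) = (6 + 5 + 4 + 4 + 4 + 1) / 6 = 24/6 = 4
  mean(X_2) = (6 + 4 + 5 + 3 + 4 + 6) / 6 = 28/6 = 4.6667
  mean(X_3) = (4 + 1 + 6 + 6 + 8 + 2) / 6 = 27/6 = 4.5

Step 2 — sample covariance S[i,j] = (1/(n-1)) · Σ_k (x_{k,i} - mean_i) · (x_{k,j} - mean_j), with n-1 = 5.
  S[X_1,X_1] = ((2)·(2) + (1)·(1) + (0)·(0) + (0)·(0) + (0)·(0) + (-3)·(-3)) / 5 = 14/5 = 2.8
  S[X_1,X_2] = ((2)·(1.3333) + (1)·(-0.6667) + (0)·(0.3333) + (0)·(-1.6667) + (0)·(-0.6667) + (-3)·(1.3333)) / 5 = -2/5 = -0.4
  S[X_1,X_3] = ((2)·(-0.5) + (1)·(-3.5) + (0)·(1.5) + (0)·(1.5) + (0)·(3.5) + (-3)·(-2.5)) / 5 = 3/5 = 0.6
  S[X_2,X_2] = ((1.3333)·(1.3333) + (-0.6667)·(-0.6667) + (0.3333)·(0.3333) + (-1.6667)·(-1.6667) + (-0.6667)·(-0.6667) + (1.3333)·(1.3333)) / 5 = 7.3333/5 = 1.4667
  S[X_2,X_3] = ((1.3333)·(-0.5) + (-0.6667)·(-3.5) + (0.3333)·(1.5) + (-1.6667)·(1.5) + (-0.6667)·(3.5) + (1.3333)·(-2.5)) / 5 = -6/5 = -1.2
  S[X_3,X_3] = ((-0.5)·(-0.5) + (-3.5)·(-3.5) + (1.5)·(1.5) + (1.5)·(1.5) + (3.5)·(3.5) + (-2.5)·(-2.5)) / 5 = 35.5/5 = 7.1

S is symmetric (S[j,i] = S[i,j]). Assembling:

S = [[2.8, -0.4, 0.6],
 [-0.4, 1.4667, -1.2],
 [0.6, -1.2, 7.1]]


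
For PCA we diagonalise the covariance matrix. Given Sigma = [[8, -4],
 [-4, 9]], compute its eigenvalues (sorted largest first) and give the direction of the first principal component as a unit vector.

Step 1 — characteristic polynomial of 2×2 Sigma:
  det(Sigma - λI) = λ² - trace · λ + det = 0.
  trace = 8 + 9 = 17, det = 8·9 - (-4)² = 56.
Step 2 — discriminant:
  Δ = trace² - 4·det = 289 - 224 = 65.
Step 3 — eigenvalues:
  λ = (trace ± √Δ)/2 = (17 ± 8.0623)/2,
  λ_1 = 12.5311,  λ_2 = 4.4689.

Step 4 — unit eigenvector for λ_1: solve (Sigma - λ_1 I)v = 0. First row:
  (8 - 12.5311)·v_x + (-4)·v_y = 0, i.e. (-4.5311)·v_x + (-4)·v_y = 0,
  so v ∝ (b, λ_1 - a) = (-4, 4.5311); multiply by -1 so the first entry is positive: u = (4, -4.5311).
  ||u|| = √((4)² + (-4.5311)²) = √(36.5311) ≈ 6.0441,
  v_1 = u/||u|| ≈ (0.6618, -0.7497) (||v_1|| = 1).

λ_1 = 12.5311,  λ_2 = 4.4689;  v_1 ≈ (0.6618, -0.7497)


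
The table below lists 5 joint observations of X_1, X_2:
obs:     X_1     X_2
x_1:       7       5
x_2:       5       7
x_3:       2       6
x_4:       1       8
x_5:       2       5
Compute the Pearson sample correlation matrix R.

Step 1 — column means:
  mean(X_1) = (7 + 5 + 2 + 1 + 2) / 5 = 17/5 = 3.4
  mean(X_2) = (5 + 7 + 6 + 8 + 5) / 5 = 31/5 = 6.2

Step 2 — sample variances and covariances s[i,j] = (1/(n-1)) · Σ_k (x_{k,i} - mean_i) · (x_{k,j} - mean_j), with n-1 = 4:
  s[X_1,X_1] = ((3.6)·(3.6) + (1.6)·(1.6) + (-1.4)·(-1.4) + (-2.4)·(-2.4) + (-1.4)·(-1.4)) / 4 = 25.2/4 = 6.3
  s[X_1,X_2] = ((3.6)·(-1.2) + (1.6)·(0.8) + (-1.4)·(-0.2) + (-2.4)·(1.8) + (-1.4)·(-1.2)) / 4 = -5.4/4 = -1.35
  s[X_2,X_2] = ((-1.2)·(-1.2) + (0.8)·(0.8) + (-0.2)·(-0.2) + (1.8)·(1.8) + (-1.2)·(-1.2)) / 4 = 6.8/4 = 1.7
  Sample standard deviations s_i = √(s[i,i]):
  s(X_1) = √(6.3) = 2.51
  s(X_2) = √(1.7) = 1.3038

Step 3 — r_{ij} = s_{ij} / (s_i · s_j):
  r[X_1,X_1] = 1 (diagonal).
  r[X_1,X_2] = -1.35 / (2.51 · 1.3038) = -1.35 / 3.2726 = -0.4125
  r[X_2,X_2] = 1 (diagonal).

R is symmetric with unit diagonal. Assembling:

R = [[1, -0.4125],
 [-0.4125, 1]]


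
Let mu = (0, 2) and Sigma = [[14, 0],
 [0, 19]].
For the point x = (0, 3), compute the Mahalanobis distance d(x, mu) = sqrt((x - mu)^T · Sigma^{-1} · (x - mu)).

Step 1 — centre the observation: (x - mu) = (0, 1).

Step 2 — invert Sigma. det(Sigma) = 14·19 - (0)² = 266.
  Sigma^{-1} = (1/det) · [[d, -b], [-b, a]] = [[0.0714, 0],
 [0, 0.0526]].

Step 3 — form the quadratic (x - mu)^T · Sigma^{-1} · (x - mu):
  Sigma^{-1} · (x - mu) = (0, 0.0526).
  (x - mu)^T · [Sigma^{-1} · (x - mu)] = (0)·(0) + (1)·(0.0526) = 0.0526.

Step 4 — take square root: d = √(0.0526) ≈ 0.2294.

d(x, mu) = √(0.0526) ≈ 0.2294


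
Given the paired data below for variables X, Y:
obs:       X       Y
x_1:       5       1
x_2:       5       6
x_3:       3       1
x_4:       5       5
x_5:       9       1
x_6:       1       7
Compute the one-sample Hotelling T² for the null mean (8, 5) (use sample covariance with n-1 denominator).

Step 1 — sample mean vector:
  mean(X) = (5 + 5 + 3 + 5 + 9 + 1) / 6 = 28/6 = 4.6667
  mean(Y) = (1 + 6 + 1 + 5 + 1 + 7) / 6 = 21/6 = 3.5
  x̄ = (4.6667, 3.5),  deviation x̄ - mu_0 = (4.6667, 3.5) - (8, 5) = (-3.3333, -1.5).

Step 2 — sample covariance matrix, S[i,j] = (1/(n-1)) · Σ_k (x_{k,i} - mean_i) · (x_{k,j} - mean_j), divisor n-1 = 5:
  S[X,X] = ((0.3333)·(0.3333) + (0.3333)·(0.3333) + (-1.6667)·(-1.6667) + (0.3333)·(0.3333) + (4.3333)·(4.3333) + (-3.6667)·(-3.6667)) / 5 = 35.3333/5 = 7.0667
  S[X,Y] = ((0.3333)·(-2.5) + (0.3333)·(2.5) + (-1.6667)·(-2.5) + (0.3333)·(1.5) + (4.3333)·(-2.5) + (-3.6667)·(3.5)) / 5 = -19/5 = -3.8
  S[Y,Y] = ((-2.5)·(-2.5) + (2.5)·(2.5) + (-2.5)·(-2.5) + (1.5)·(1.5) + (-2.5)·(-2.5) + (3.5)·(3.5)) / 5 = 39.5/5 = 7.9
  S = [[7.0667, -3.8],
 [-3.8, 7.9]].

Step 3 — invert S. det(S) = 7.0667·7.9 - (-3.8)² = 41.3867.
  S^{-1} = (1/det) · [[d, -b], [-b, a]] = [[0.1909, 0.0918],
 [0.0918, 0.1707]].

Step 4 — quadratic form (x̄ - mu_0)^T · S^{-1} · (x̄ - mu_0):
  S^{-1} · (x̄ - mu_0) = (-0.774, -0.5622),
  (x̄ - mu_0)^T · [...] = (-3.3333)·(-0.774) + (-1.5)·(-0.5622) = 3.4233.

Step 5 — scale by n: T² = 6 · 3.4233 = 20.5396.

T² ≈ 20.5396


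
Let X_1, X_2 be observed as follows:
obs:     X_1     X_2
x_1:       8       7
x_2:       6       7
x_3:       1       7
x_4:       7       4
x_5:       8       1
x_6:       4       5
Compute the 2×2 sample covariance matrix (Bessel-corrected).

Step 1 — column means:
  mean(X_1) = (8 + 6 + 1 + 7 + 8 + 4) / 6 = 34/6 = 5.6667
  mean(X_2) = (7 + 7 + 7 + 4 + 1 + 5) / 6 = 31/6 = 5.1667

Step 2 — sample covariance S[i,j] = (1/(n-1)) · Σ_k (x_{k,i} - mean_i) · (x_{k,j} - mean_j), with n-1 = 5.
  S[X_1,X_1] = ((2.3333)·(2.3333) + (0.3333)·(0.3333) + (-4.6667)·(-4.6667) + (1.3333)·(1.3333) + (2.3333)·(2.3333) + (-1.6667)·(-1.6667)) / 5 = 37.3333/5 = 7.4667
  S[X_1,X_2] = ((2.3333)·(1.8333) + (0.3333)·(1.8333) + (-4.6667)·(1.8333) + (1.3333)·(-1.1667) + (2.3333)·(-4.1667) + (-1.6667)·(-0.1667)) / 5 = -14.6667/5 = -2.9333
  S[X_2,X_2] = ((1.8333)·(1.8333) + (1.8333)·(1.8333) + (1.8333)·(1.8333) + (-1.1667)·(-1.1667) + (-4.1667)·(-4.1667) + (-0.1667)·(-0.1667)) / 5 = 28.8333/5 = 5.7667

S is symmetric (S[j,i] = S[i,j]). Assembling:

S = [[7.4667, -2.9333],
 [-2.9333, 5.7667]]


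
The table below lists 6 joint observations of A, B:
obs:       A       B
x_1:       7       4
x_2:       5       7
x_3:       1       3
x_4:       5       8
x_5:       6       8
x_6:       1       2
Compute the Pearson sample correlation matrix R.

Step 1 — column means:
  mean(A) = (7 + 5 + 1 + 5 + 6 + 1) / 6 = 25/6 = 4.1667
  mean(B) = (4 + 7 + 3 + 8 + 8 + 2) / 6 = 32/6 = 5.3333

Step 2 — sample variances and covariances s[i,j] = (1/(n-1)) · Σ_k (x_{k,i} - mean_i) · (x_{k,j} - mean_j), with n-1 = 5:
  s[A,A] = ((2.8333)·(2.8333) + (0.8333)·(0.8333) + (-3.1667)·(-3.1667) + (0.8333)·(0.8333) + (1.8333)·(1.8333) + (-3.1667)·(-3.1667)) / 5 = 32.8333/5 = 6.5667
  s[A,B] = ((2.8333)·(-1.3333) + (0.8333)·(1.6667) + (-3.1667)·(-2.3333) + (0.8333)·(2.6667) + (1.8333)·(2.6667) + (-3.1667)·(-3.3333)) / 5 = 22.6667/5 = 4.5333
  s[B,B] = ((-1.3333)·(-1.3333) + (1.6667)·(1.6667) + (-2.3333)·(-2.3333) + (2.6667)·(2.6667) + (2.6667)·(2.6667) + (-3.3333)·(-3.3333)) / 5 = 35.3333/5 = 7.0667
  Sample standard deviations s_i = √(s[i,i]):
  s(A) = √(6.5667) = 2.5626
  s(B) = √(7.0667) = 2.6583

Step 3 — r_{ij} = s_{ij} / (s_i · s_j):
  r[A,A] = 1 (diagonal).
  r[A,B] = 4.5333 / (2.5626 · 2.6583) = 4.5333 / 6.8121 = 0.6655
  r[B,B] = 1 (diagonal).

R is symmetric with unit diagonal. Assembling:

R = [[1, 0.6655],
 [0.6655, 1]]


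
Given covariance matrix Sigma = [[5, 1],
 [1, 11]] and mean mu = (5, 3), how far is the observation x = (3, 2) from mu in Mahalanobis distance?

Step 1 — centre the observation: (x - mu) = (-2, -1).

Step 2 — invert Sigma. det(Sigma) = 5·11 - (1)² = 54.
  Sigma^{-1} = (1/det) · [[d, -b], [-b, a]] = [[0.2037, -0.0185],
 [-0.0185, 0.0926]].

Step 3 — form the quadratic (x - mu)^T · Sigma^{-1} · (x - mu):
  Sigma^{-1} · (x - mu) = (-0.3889, -0.0556).
  (x - mu)^T · [Sigma^{-1} · (x - mu)] = (-2)·(-0.3889) + (-1)·(-0.0556) = 0.8333.

Step 4 — take square root: d = √(0.8333) ≈ 0.9129.

d(x, mu) = √(0.8333) ≈ 0.9129


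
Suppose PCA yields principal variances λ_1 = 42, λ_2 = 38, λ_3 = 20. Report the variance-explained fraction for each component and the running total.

Step 1 — total variance = trace(Sigma) = Σ λ_i = 42 + 38 + 20 = 100.

Step 2 — fraction explained by component i = λ_i / Σ λ:
  PC1: 42/100 = 0.42
  PC2: 38/100 = 0.38
  PC3: 20/100 = 0.2

Step 3 — cumulative fraction after k components = (λ_1 + ... + λ_k) / Σ λ:
  k = 1: 42/100 = 0.42
  k = 2: (42 + 38)/100 = 80/100 = 0.8
  k = 3: (42 + 38 + 20)/100 = 100/100 = 1

Summary (fraction, with percent):

explained: PC1 0.42 (42%), PC2 0.38 (38%), PC3 0.2 (20%);  cumulative: 0.42, 0.8, 1


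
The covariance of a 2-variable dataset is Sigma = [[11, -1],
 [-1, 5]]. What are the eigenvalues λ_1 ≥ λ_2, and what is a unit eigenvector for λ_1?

Step 1 — characteristic polynomial of 2×2 Sigma:
  det(Sigma - λI) = λ² - trace · λ + det = 0.
  trace = 11 + 5 = 16, det = 11·5 - (-1)² = 54.
Step 2 — discriminant:
  Δ = trace² - 4·det = 256 - 216 = 40.
Step 3 — eigenvalues:
  λ = (trace ± √Δ)/2 = (16 ± 6.3246)/2,
  λ_1 = 11.1623,  λ_2 = 4.8377.

Step 4 — unit eigenvector for λ_1: solve (Sigma - λ_1 I)v = 0. First row:
  (11 - 11.1623)·v_x + (-1)·v_y = 0, i.e. (-0.1623)·v_x + (-1)·v_y = 0,
  so v ∝ (b, λ_1 - a) = (-1, 0.1623); multiply by -1 so the first entry is positive: u = (1, -0.1623).
  ||u|| = √((1)² + (-0.1623)²) = √(1.0263) ≈ 1.0131,
  v_1 = u/||u|| ≈ (0.9871, -0.1602) (||v_1|| = 1).

λ_1 = 11.1623,  λ_2 = 4.8377;  v_1 ≈ (0.9871, -0.1602)


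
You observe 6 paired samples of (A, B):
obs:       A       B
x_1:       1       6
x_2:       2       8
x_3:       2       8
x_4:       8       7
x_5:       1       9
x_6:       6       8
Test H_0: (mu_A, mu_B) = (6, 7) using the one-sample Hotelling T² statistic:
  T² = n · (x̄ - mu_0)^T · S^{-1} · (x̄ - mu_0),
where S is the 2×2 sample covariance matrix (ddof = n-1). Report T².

Step 1 — sample mean vector:
  mean(A) = (1 + 2 + 2 + 8 + 1 + 6) / 6 = 20/6 = 3.3333
  mean(B) = (6 + 8 + 8 + 7 + 9 + 8) / 6 = 46/6 = 7.6667
  x̄ = (3.3333, 7.6667),  deviation x̄ - mu_0 = (3.3333, 7.6667) - (6, 7) = (-2.6667, 0.6667).

Step 2 — sample covariance matrix, S[i,j] = (1/(n-1)) · Σ_k (x_{k,i} - mean_i) · (x_{k,j} - mean_j), divisor n-1 = 5:
  S[A,A] = ((-2.3333)·(-2.3333) + (-1.3333)·(-1.3333) + (-1.3333)·(-1.3333) + (4.6667)·(4.6667) + (-2.3333)·(-2.3333) + (2.6667)·(2.6667)) / 5 = 43.3333/5 = 8.6667
  S[A,B] = ((-2.3333)·(-1.6667) + (-1.3333)·(0.3333) + (-1.3333)·(0.3333) + (4.6667)·(-0.6667) + (-2.3333)·(1.3333) + (2.6667)·(0.3333)) / 5 = -2.3333/5 = -0.4667
  S[B,B] = ((-1.6667)·(-1.6667) + (0.3333)·(0.3333) + (0.3333)·(0.3333) + (-0.6667)·(-0.6667) + (1.3333)·(1.3333) + (0.3333)·(0.3333)) / 5 = 5.3333/5 = 1.0667
  S = [[8.6667, -0.4667],
 [-0.4667, 1.0667]].

Step 3 — invert S. det(S) = 8.6667·1.0667 - (-0.4667)² = 9.0267.
  S^{-1} = (1/det) · [[d, -b], [-b, a]] = [[0.1182, 0.0517],
 [0.0517, 0.9601]].

Step 4 — quadratic form (x̄ - mu_0)^T · S^{-1} · (x̄ - mu_0):
  S^{-1} · (x̄ - mu_0) = (-0.2806, 0.5022),
  (x̄ - mu_0)^T · [...] = (-2.6667)·(-0.2806) + (0.6667)·(0.5022) = 1.0832.

Step 5 — scale by n: T² = 6 · 1.0832 = 6.4993.

T² ≈ 6.4993


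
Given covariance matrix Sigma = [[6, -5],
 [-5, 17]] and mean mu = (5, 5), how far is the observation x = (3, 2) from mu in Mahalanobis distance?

Step 1 — centre the observation: (x - mu) = (-2, -3).

Step 2 — invert Sigma. det(Sigma) = 6·17 - (-5)² = 77.
  Sigma^{-1} = (1/det) · [[d, -b], [-b, a]] = [[0.2208, 0.0649],
 [0.0649, 0.0779]].

Step 3 — form the quadratic (x - mu)^T · Sigma^{-1} · (x - mu):
  Sigma^{-1} · (x - mu) = (-0.6364, -0.3636).
  (x - mu)^T · [Sigma^{-1} · (x - mu)] = (-2)·(-0.6364) + (-3)·(-0.3636) = 2.3636.

Step 4 — take square root: d = √(2.3636) ≈ 1.5374.

d(x, mu) = √(2.3636) ≈ 1.5374


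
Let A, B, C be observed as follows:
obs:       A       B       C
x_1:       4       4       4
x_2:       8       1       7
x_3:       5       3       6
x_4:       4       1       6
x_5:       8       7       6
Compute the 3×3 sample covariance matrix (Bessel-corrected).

Step 1 — column means:
  mean(A) = (4 + 8 + 5 + 4 + 8) / 5 = 29/5 = 5.8
  mean(B) = (4 + 1 + 3 + 1 + 7) / 5 = 16/5 = 3.2
  mean(C) = (4 + 7 + 6 + 6 + 6) / 5 = 29/5 = 5.8

Step 2 — sample covariance S[i,j] = (1/(n-1)) · Σ_k (x_{k,i} - mean_i) · (x_{k,j} - mean_j), with n-1 = 4.
  S[A,A] = ((-1.8)·(-1.8) + (2.2)·(2.2) + (-0.8)·(-0.8) + (-1.8)·(-1.8) + (2.2)·(2.2)) / 4 = 16.8/4 = 4.2
  S[A,B] = ((-1.8)·(0.8) + (2.2)·(-2.2) + (-0.8)·(-0.2) + (-1.8)·(-2.2) + (2.2)·(3.8)) / 4 = 6.2/4 = 1.55
  S[A,C] = ((-1.8)·(-1.8) + (2.2)·(1.2) + (-0.8)·(0.2) + (-1.8)·(0.2) + (2.2)·(0.2)) / 4 = 5.8/4 = 1.45
  S[B,B] = ((0.8)·(0.8) + (-2.2)·(-2.2) + (-0.2)·(-0.2) + (-2.2)·(-2.2) + (3.8)·(3.8)) / 4 = 24.8/4 = 6.2
  S[B,C] = ((0.8)·(-1.8) + (-2.2)·(1.2) + (-0.2)·(0.2) + (-2.2)·(0.2) + (3.8)·(0.2)) / 4 = -3.8/4 = -0.95
  S[C,C] = ((-1.8)·(-1.8) + (1.2)·(1.2) + (0.2)·(0.2) + (0.2)·(0.2) + (0.2)·(0.2)) / 4 = 4.8/4 = 1.2

S is symmetric (S[j,i] = S[i,j]). Assembling:

S = [[4.2, 1.55, 1.45],
 [1.55, 6.2, -0.95],
 [1.45, -0.95, 1.2]]


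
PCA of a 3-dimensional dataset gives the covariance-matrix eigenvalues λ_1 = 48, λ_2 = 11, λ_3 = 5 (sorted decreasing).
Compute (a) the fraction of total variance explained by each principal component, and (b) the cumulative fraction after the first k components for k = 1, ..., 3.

Step 1 — total variance = trace(Sigma) = Σ λ_i = 48 + 11 + 5 = 64.

Step 2 — fraction explained by component i = λ_i / Σ λ:
  PC1: 48/64 = 0.75
  PC2: 11/64 = 0.1719
  PC3: 5/64 = 0.0781

Step 3 — cumulative fraction after k components = (λ_1 + ... + λ_k) / Σ λ:
  k = 1: 48/64 = 0.75
  k = 2: (48 + 11)/64 = 59/64 = 0.9219
  k = 3: (48 + 11 + 5)/64 = 64/64 = 1

Summary (fraction, with percent):

explained: PC1 0.75 (75%), PC2 0.1719 (17.19%), PC3 0.0781 (7.81%);  cumulative: 0.75, 0.9219, 1


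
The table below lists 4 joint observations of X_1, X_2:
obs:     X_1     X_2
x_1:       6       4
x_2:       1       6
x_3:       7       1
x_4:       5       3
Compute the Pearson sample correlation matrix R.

Step 1 — column means:
  mean(X_1) = (6 + 1 + 7 + 5) / 4 = 19/4 = 4.75
  mean(X_2) = (4 + 6 + 1 + 3) / 4 = 14/4 = 3.5

Step 2 — sample variances and covariances s[i,j] = (1/(n-1)) · Σ_k (x_{k,i} - mean_i) · (x_{k,j} - mean_j), with n-1 = 3:
  s[X_1,X_1] = ((1.25)·(1.25) + (-3.75)·(-3.75) + (2.25)·(2.25) + (0.25)·(0.25)) / 3 = 20.75/3 = 6.9167
  s[X_1,X_2] = ((1.25)·(0.5) + (-3.75)·(2.5) + (2.25)·(-2.5) + (0.25)·(-0.5)) / 3 = -14.5/3 = -4.8333
  s[X_2,X_2] = ((0.5)·(0.5) + (2.5)·(2.5) + (-2.5)·(-2.5) + (-0.5)·(-0.5)) / 3 = 13/3 = 4.3333
  Sample standard deviations s_i = √(s[i,i]):
  s(X_1) = √(6.9167) = 2.63
  s(X_2) = √(4.3333) = 2.0817

Step 3 — r_{ij} = s_{ij} / (s_i · s_j):
  r[X_1,X_1] = 1 (diagonal).
  r[X_1,X_2] = -4.8333 / (2.63 · 2.0817) = -4.8333 / 5.4747 = -0.8829
  r[X_2,X_2] = 1 (diagonal).

R is symmetric with unit diagonal. Assembling:

R = [[1, -0.8829],
 [-0.8829, 1]]


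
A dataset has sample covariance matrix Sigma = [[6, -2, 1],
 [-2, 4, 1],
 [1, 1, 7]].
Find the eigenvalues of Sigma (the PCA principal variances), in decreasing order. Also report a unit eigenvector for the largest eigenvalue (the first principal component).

Step 1 — characteristic polynomial p(λ) = det(λI - Sigma) = λ³ - tr·λ² + c_1·λ - det, where tr = trace, c_1 = sum of the principal 2×2 minors, det = det(Sigma):
  tr = 6 + 4 + 7 = 17,
  c_1 = (6·4 - (-2)²) + (6·7 - (1)²) + (4·7 - (1)²) = 20 + 41 + 27 = 88,
  det = 6·(4·7 - (1)²) - (-2)·((-2)·7 - (1)·(1)) + (1)·((-2)·(1) - 4·(1)) = 6·(27) - (-2)·(-15) + (1)·(-6) = 126.
  So p(λ) = λ³ - 17λ² + 88λ - 126.
Step 2 — look for an integer root (rational root theorem: any rational root is an integer divisor of 126). Testing λ = 7:
  p(7) = 343 - 833 + 616 - 126 = 0  ✓
  Dividing out (λ - 7): p(λ) = (λ - 7)(λ² - 10λ + 18).
Step 3 — remaining eigenvalues from the quadratic λ² - 10λ + 18 = 0:
  Δ = 10² - 4·18 = 100 - 72 = 28,  λ = (10 ± √28)/2 = (10 ± 5.2915)/2 ≈ 7.6458 or 2.3542.
  Sorted: λ_1 = 7.6458,  λ_2 = 7,  λ_3 = 2.3542  (check: sum = 17 = tr ✓).

Step 4 — unit eigenvector for λ_1 ≈ 7.6458: v spans the null space of (Sigma - λ_1 I), whose rows are
  r_1 = (-1.6458, -2, 1),  r_2 = (-2, -3.6458, 1),  r_3 = (1, 1, -0.6458).
  v is orthogonal to every row, so take v ∝ r_1 × r_2 = ((-2)·(1) - (1)·(-3.6458), (1)·(-2) - (-1.6458)·(1), (-1.6458)·(-3.6458) - (-2)·(-2)) ≈ (1.6458, -0.3542, 2).
  Let u = (1.6458, -0.3542, 2).
  ||u|| = √((1.6458)² + (-0.3542)² + (2)²) = √(6.834) ≈ 2.6142,  v_1 = u/||u|| ≈ (0.6295, -0.1355, 0.7651) (||v_1|| = 1).

λ_1 = 7.6458,  λ_2 = 7,  λ_3 = 2.3542;  v_1 ≈ (0.6295, -0.1355, 0.7651)


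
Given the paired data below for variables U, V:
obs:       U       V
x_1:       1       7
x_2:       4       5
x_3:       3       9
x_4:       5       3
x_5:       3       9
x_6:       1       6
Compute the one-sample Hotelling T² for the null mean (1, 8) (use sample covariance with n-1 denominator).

Step 1 — sample mean vector:
  mean(U) = (1 + 4 + 3 + 5 + 3 + 1) / 6 = 17/6 = 2.8333
  mean(V) = (7 + 5 + 9 + 3 + 9 + 6) / 6 = 39/6 = 6.5
  x̄ = (2.8333, 6.5),  deviation x̄ - mu_0 = (2.8333, 6.5) - (1, 8) = (1.8333, -1.5).

Step 2 — sample covariance matrix, S[i,j] = (1/(n-1)) · Σ_k (x_{k,i} - mean_i) · (x_{k,j} - mean_j), divisor n-1 = 5:
  S[U,U] = ((-1.8333)·(-1.8333) + (1.1667)·(1.1667) + (0.1667)·(0.1667) + (2.1667)·(2.1667) + (0.1667)·(0.1667) + (-1.8333)·(-1.8333)) / 5 = 12.8333/5 = 2.5667
  S[U,V] = ((-1.8333)·(0.5) + (1.1667)·(-1.5) + (0.1667)·(2.5) + (2.1667)·(-3.5) + (0.1667)·(2.5) + (-1.8333)·(-0.5)) / 5 = -8.5/5 = -1.7
  S[V,V] = ((0.5)·(0.5) + (-1.5)·(-1.5) + (2.5)·(2.5) + (-3.5)·(-3.5) + (2.5)·(2.5) + (-0.5)·(-0.5)) / 5 = 27.5/5 = 5.5
  S = [[2.5667, -1.7],
 [-1.7, 5.5]].

Step 3 — invert S. det(S) = 2.5667·5.5 - (-1.7)² = 11.2267.
  S^{-1} = (1/det) · [[d, -b], [-b, a]] = [[0.4899, 0.1514],
 [0.1514, 0.2286]].

Step 4 — quadratic form (x̄ - mu_0)^T · S^{-1} · (x̄ - mu_0):
  S^{-1} · (x̄ - mu_0) = (0.671, -0.0653),
  (x̄ - mu_0)^T · [...] = (1.8333)·(0.671) + (-1.5)·(-0.0653) = 1.3282.

Step 5 — scale by n: T² = 6 · 1.3282 = 7.9691.

T² ≈ 7.9691


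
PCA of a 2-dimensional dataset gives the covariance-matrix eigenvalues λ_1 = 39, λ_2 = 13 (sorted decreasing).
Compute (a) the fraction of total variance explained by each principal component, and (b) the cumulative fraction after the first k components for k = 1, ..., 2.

Step 1 — total variance = trace(Sigma) = Σ λ_i = 39 + 13 = 52.

Step 2 — fraction explained by component i = λ_i / Σ λ:
  PC1: 39/52 = 0.75
  PC2: 13/52 = 0.25

Step 3 — cumulative fraction after k components = (λ_1 + ... + λ_k) / Σ λ:
  k = 1: 39/52 = 0.75
  k = 2: (39 + 13)/52 = 52/52 = 1

Summary (fraction, with percent):

explained: PC1 0.75 (75%), PC2 0.25 (25%);  cumulative: 0.75, 1


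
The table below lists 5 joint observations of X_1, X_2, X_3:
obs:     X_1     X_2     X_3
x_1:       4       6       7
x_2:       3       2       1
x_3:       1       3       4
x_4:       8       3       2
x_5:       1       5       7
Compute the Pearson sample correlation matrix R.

Step 1 — column means:
  mean(X_1) = (4 + 3 + 1 + 8 + 1) / 5 = 17/5 = 3.4
  mean(X_2) = (6 + 2 + 3 + 3 + 5) / 5 = 19/5 = 3.8
  mean(X_3) = (7 + 1 + 4 + 2 + 7) / 5 = 21/5 = 4.2

Step 2 — sample variances and covariances s[i,j] = (1/(n-1)) · Σ_k (x_{k,i} - mean_i) · (x_{k,j} - mean_j), with n-1 = 4:
  s[X_1,X_1] = ((0.6)·(0.6) + (-0.4)·(-0.4) + (-2.4)·(-2.4) + (4.6)·(4.6) + (-2.4)·(-2.4)) / 4 = 33.2/4 = 8.3
  s[X_1,X_2] = ((0.6)·(2.2) + (-0.4)·(-1.8) + (-2.4)·(-0.8) + (4.6)·(-0.8) + (-2.4)·(1.2)) / 4 = -2.6/4 = -0.65
  s[X_1,X_3] = ((0.6)·(2.8) + (-0.4)·(-3.2) + (-2.4)·(-0.2) + (4.6)·(-2.2) + (-2.4)·(2.8)) / 4 = -13.4/4 = -3.35
  s[X_2,X_2] = ((2.2)·(2.2) + (-1.8)·(-1.8) + (-0.8)·(-0.8) + (-0.8)·(-0.8) + (1.2)·(1.2)) / 4 = 10.8/4 = 2.7
  s[X_2,X_3] = ((2.2)·(2.8) + (-1.8)·(-3.2) + (-0.8)·(-0.2) + (-0.8)·(-2.2) + (1.2)·(2.8)) / 4 = 17.2/4 = 4.3
  s[X_3,X_3] = ((2.8)·(2.8) + (-3.2)·(-3.2) + (-0.2)·(-0.2) + (-2.2)·(-2.2) + (2.8)·(2.8)) / 4 = 30.8/4 = 7.7
  Sample standard deviations s_i = √(s[i,i]):
  s(X_1) = √(8.3) = 2.881
  s(X_2) = √(2.7) = 1.6432
  s(X_3) = √(7.7) = 2.7749

Step 3 — r_{ij} = s_{ij} / (s_i · s_j):
  r[X_1,X_1] = 1 (diagonal).
  r[X_1,X_2] = -0.65 / (2.881 · 1.6432) = -0.65 / 4.7339 = -0.1373
  r[X_1,X_3] = -3.35 / (2.881 · 2.7749) = -3.35 / 7.9944 = -0.419
  r[X_2,X_2] = 1 (diagonal).
  r[X_2,X_3] = 4.3 / (1.6432 · 2.7749) = 4.3 / 4.5596 = 0.9431
  r[X_3,X_3] = 1 (diagonal).

R is symmetric with unit diagonal. Assembling:

R = [[1, -0.1373, -0.419],
 [-0.1373, 1, 0.9431],
 [-0.419, 0.9431, 1]]
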